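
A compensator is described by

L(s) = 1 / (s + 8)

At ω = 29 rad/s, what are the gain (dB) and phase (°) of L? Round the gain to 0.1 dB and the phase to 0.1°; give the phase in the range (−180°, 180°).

At s = jω = j29:
pole (s+8): 8 + j29 → |·| = √(8²+29²) = √905 ≈ 30.083, ∠ = arctan(29/8) ≈ 74.58°
|L| = 1 / 30.083 ≈ 0.033241
Gain = 20 log₁₀(0.033241) ≈ -29.57 dB
∠L = 0.00° − 74.58° = -74.58°

-29.6 dB, -74.6°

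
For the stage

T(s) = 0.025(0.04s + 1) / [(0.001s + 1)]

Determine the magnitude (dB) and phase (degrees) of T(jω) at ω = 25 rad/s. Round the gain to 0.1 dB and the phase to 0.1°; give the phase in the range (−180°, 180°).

-29.0 dB, 43.6°

At ω = 25 rad/s:
zero (1 + j25·0.04) = 1 + j1 → |·| ≈ 1.4142, ∠ ≈ 45.00°
pole (1 + j25·0.001) = 1 + j0.025 → |·| ≈ 1.0003, ∠ ≈ 1.43°
|T| = 0.025 · 1.4142 / (1.0003) ≈ 0.035344
Gain = 20 log₁₀(0.035344) ≈ -29.03 dB
∠T = (45.00°) − (1.43°) = 43.57°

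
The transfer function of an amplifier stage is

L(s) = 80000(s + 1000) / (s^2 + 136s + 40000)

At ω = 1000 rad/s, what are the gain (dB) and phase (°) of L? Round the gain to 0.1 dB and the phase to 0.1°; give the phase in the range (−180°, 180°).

41.3 dB, -126.9°

At s = jω = j1000:
zero (s+1000): 1000 + j1000 → |·| = √(1000²+1000²) = √2000000 ≈ 1414.2, ∠ = arctan(1000/1000) ≈ 45.00°
quadratic: (j1000)² + 136·j1000 + 40000 = -960000 + j136000 → |·| ≈ 9.6959e+05, ∠ ≈ 171.94°
|L| = 80000 · 1414.2 / 9.6959e+05 ≈ 116.68
Gain = 20 log₁₀(116.68) ≈ 41.34 dB
∠L = 45.00° − 171.94° = -126.94°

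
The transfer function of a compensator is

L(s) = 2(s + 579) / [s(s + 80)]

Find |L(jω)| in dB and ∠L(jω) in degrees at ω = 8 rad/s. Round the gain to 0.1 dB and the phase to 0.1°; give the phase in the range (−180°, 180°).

5.1 dB, -94.9°

At s = jω = j8:
zero (s+579): 579 + j8 → |·| = √(579²+8²) = √335305 ≈ 579.06, ∠ = arctan(8/579) ≈ 0.79°
pole (s+80): 80 + j8 → |·| = √(80²+8²) = √6464 ≈ 80.399, ∠ = arctan(8/80) ≈ 5.71°
pole at origin: |s| = 8, ∠ = 90.00° (in denominator)
|L| = 2 · 579.06 / 643.19 ≈ 1.8006
Gain = 20 log₁₀(1.8006) ≈ 5.11 dB
∠L = 0.79° − 95.71° = -94.92°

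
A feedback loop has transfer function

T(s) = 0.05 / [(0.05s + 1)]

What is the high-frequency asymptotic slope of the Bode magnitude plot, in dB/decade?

-20 dB/decade

Each pole contributes −20 dB/decade at high frequency; each zero contributes +20 dB/decade.
Net: 0 zero(s) − 1 pole(s) → -20 dB/decade.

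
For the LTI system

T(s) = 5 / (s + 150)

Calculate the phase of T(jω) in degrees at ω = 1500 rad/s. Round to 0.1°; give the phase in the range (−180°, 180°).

Substitute s = j1500:
Numerator: 5 = 5 + j0
Denominator: (j1500) + 150 = 150 + j1500
|N| = √(5² + 0²) ≈ 5, ∠N ≈ 0.00°
|D| = √(150² + 1500²) ≈ 1507.5, ∠D ≈ 84.29°
∠T = 0.00° − 84.29° = -84.29°

-84.3°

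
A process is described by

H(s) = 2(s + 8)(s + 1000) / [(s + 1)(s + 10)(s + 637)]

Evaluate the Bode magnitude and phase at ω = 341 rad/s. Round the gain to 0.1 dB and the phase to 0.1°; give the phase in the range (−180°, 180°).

-41.3 dB, -98.8°

At s = jω = j341:
zero (s+8): 8 + j341 → |·| = √(8²+341²) = √116345 ≈ 341.09, ∠ = arctan(341/8) ≈ 88.66°
zero (s+1000): 1000 + j341 → |·| = √(1000²+341²) = √1116281 ≈ 1056.5, ∠ = arctan(341/1000) ≈ 18.83°
pole (s+1): 1 + j341 → |·| = √(1²+341²) = √116282 ≈ 341, ∠ = arctan(341/1) ≈ 89.83°
pole (s+10): 10 + j341 → |·| = √(10²+341²) = √116381 ≈ 341.15, ∠ = arctan(341/10) ≈ 88.32°
pole (s+637): 637 + j341 → |·| = √(637²+341²) = √522050 ≈ 722.53, ∠ = arctan(341/637) ≈ 28.16°
|H| = 2 · 3.6036e+05 / 8.4053e+07 ≈ 0.0085746
Gain = 20 log₁₀(0.0085746) ≈ -41.34 dB
∠H = 107.49° − 206.31° = -98.82°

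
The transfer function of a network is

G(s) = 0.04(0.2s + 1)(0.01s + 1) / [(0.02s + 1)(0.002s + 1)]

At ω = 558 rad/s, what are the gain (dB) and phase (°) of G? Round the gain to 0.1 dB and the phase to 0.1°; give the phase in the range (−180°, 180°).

3.6 dB, 36.3°

At ω = 558 rad/s:
zero (1 + j558·0.2) = 1 + j111.6 → |·| ≈ 111.6, ∠ ≈ 89.49°
zero (1 + j558·0.01) = 1 + j5.58 → |·| ≈ 5.6689, ∠ ≈ 79.84°
pole (1 + j558·0.02) = 1 + j11.16 → |·| ≈ 11.205, ∠ ≈ 84.88°
pole (1 + j558·0.002) = 1 + j1.116 → |·| ≈ 1.4985, ∠ ≈ 48.14°
|G| = 0.04 · 111.6 · 5.6689 / (11.205 · 1.4985) ≈ 1.5071
Gain = 20 log₁₀(1.5071) ≈ 3.56 dB
∠G = (89.49° + 79.84°) − (84.88° + 48.14°) = 36.31°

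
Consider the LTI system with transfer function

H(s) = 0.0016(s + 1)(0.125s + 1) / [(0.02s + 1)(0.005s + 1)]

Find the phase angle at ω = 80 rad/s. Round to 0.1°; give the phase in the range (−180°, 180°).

93.8°

At ω = 80 rad/s:
zero (1 + j80·1) = 1 + j80 → |·| ≈ 80.006, ∠ ≈ 89.28°
zero (1 + j80·0.125) = 1 + j10 → |·| ≈ 10.05, ∠ ≈ 84.29°
pole (1 + j80·0.02) = 1 + j1.6 → |·| ≈ 1.8868, ∠ ≈ 57.99°
pole (1 + j80·0.005) = 1 + j0.4 → |·| ≈ 1.077, ∠ ≈ 21.80°
∠H = (89.28° + 84.29°) − (57.99° + 21.80°) = 93.78°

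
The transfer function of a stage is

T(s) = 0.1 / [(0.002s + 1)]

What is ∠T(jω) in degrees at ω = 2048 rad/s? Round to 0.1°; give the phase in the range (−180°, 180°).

-76.3°

At ω = 2048 rad/s:
pole (1 + j2048·0.002) = 1 + j4.096 → |·| ≈ 4.2163, ∠ ≈ 76.28°
∠T = (0°) − (76.28°) = -76.28°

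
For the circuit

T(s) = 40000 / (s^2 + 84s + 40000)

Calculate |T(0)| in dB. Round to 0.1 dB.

T(0) = 40000 / 40000 = 1
20 log₁₀(1) ≈ 0.00 dB

0.0 dB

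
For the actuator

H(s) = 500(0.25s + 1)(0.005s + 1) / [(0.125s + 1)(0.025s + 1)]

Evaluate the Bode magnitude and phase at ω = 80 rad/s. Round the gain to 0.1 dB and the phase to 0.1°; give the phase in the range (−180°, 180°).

At ω = 80 rad/s:
zero (1 + j80·0.25) = 1 + j20 → |·| ≈ 20.025, ∠ ≈ 87.14°
zero (1 + j80·0.005) = 1 + j0.4 → |·| ≈ 1.077, ∠ ≈ 21.80°
pole (1 + j80·0.125) = 1 + j10 → |·| ≈ 10.05, ∠ ≈ 84.29°
pole (1 + j80·0.025) = 1 + j2 → |·| ≈ 2.2361, ∠ ≈ 63.43°
|H| = 500 · 20.025 · 1.077 / (10.05 · 2.2361) ≈ 479.84
Gain = 20 log₁₀(479.84) ≈ 53.62 dB
∠H = (87.14° + 21.80°) − (84.29° + 63.43°) = -38.78°

53.6 dB, -38.8°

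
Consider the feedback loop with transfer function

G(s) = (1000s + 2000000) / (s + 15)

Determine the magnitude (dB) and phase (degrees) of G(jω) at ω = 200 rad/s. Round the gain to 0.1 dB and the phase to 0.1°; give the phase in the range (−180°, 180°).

Substitute s = j200:
Numerator: 1000(j200) + 2000000 = 2000000 + j200000
Denominator: (j200) + 15 = 15 + j200
|N| = √(2000000² + 200000²) ≈ 2.01e+06, ∠N ≈ 5.71°
|D| = √(15² + 200²) ≈ 200.56, ∠D ≈ 85.71°
|G| = 2.01e+06 / 200.56 ≈ 10022
Gain = 20 log₁₀(10022) ≈ 80.02 dB
∠G = 5.71° − 85.71° = -80.00°

80.0 dB, -80.0°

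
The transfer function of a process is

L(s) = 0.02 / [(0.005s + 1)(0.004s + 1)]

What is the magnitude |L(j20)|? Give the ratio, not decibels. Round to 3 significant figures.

At ω = 20 rad/s:
pole (1 + j20·0.005) = 1 + j0.1 → |·| ≈ 1.005, ∠ ≈ 5.71°
pole (1 + j20·0.004) = 1 + j0.08 → |·| ≈ 1.0032, ∠ ≈ 4.57°
|L| = 0.02 · 1 / (1.005 · 1.0032) ≈ 0.019837

0.0198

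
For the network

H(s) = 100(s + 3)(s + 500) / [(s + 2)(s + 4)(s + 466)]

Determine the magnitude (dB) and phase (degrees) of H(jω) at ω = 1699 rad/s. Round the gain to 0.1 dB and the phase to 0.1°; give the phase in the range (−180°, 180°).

-24.6 dB, -91.0°

At s = jω = j1699:
zero (s+3): 3 + j1699 → |·| = √(3²+1699²) = √2886610 ≈ 1699, ∠ = arctan(1699/3) ≈ 89.90°
zero (s+500): 500 + j1699 → |·| = √(500²+1699²) = √3136601 ≈ 1771, ∠ = arctan(1699/500) ≈ 73.60°
pole (s+2): 2 + j1699 → |·| = √(2²+1699²) = √2886605 ≈ 1699, ∠ = arctan(1699/2) ≈ 89.93°
pole (s+4): 4 + j1699 → |·| = √(4²+1699²) = √2886617 ≈ 1699, ∠ = arctan(1699/4) ≈ 89.87°
pole (s+466): 466 + j1699 → |·| = √(466²+1699²) = √3103757 ≈ 1761.7, ∠ = arctan(1699/466) ≈ 74.66°
|H| = 100 · 3.0089e+06 / 5.0853e+09 ≈ 0.059169
Gain = 20 log₁₀(0.059169) ≈ -24.56 dB
∠H = 163.50° − 254.46° = -90.96°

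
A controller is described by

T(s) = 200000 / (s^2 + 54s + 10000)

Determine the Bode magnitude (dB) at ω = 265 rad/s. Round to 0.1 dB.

10.2 dB

At s = jω = j265:
quadratic: (j265)² + 54·j265 + 10000 = -60225 + j14310 → |·| ≈ 61902, ∠ ≈ 166.63°
|T| = 200000 / 61902 ≈ 3.2309
Gain = 20 log₁₀(3.2309) ≈ 10.19 dB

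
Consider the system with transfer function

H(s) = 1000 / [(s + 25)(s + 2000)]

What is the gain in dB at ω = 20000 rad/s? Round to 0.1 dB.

At s = jω = j20000:
pole (s+25): 25 + j20000 → |·| = √(25²+20000²) = √400000625 ≈ 20000, ∠ = arctan(20000/25) ≈ 89.93°
pole (s+2000): 2000 + j20000 → |·| = √(2000²+20000²) = √404000000 ≈ 20100, ∠ = arctan(20000/2000) ≈ 84.29°
|H| = 1000 / 4.02e+08 ≈ 2.4876e-06
Gain = 20 log₁₀(2.4876e-06) ≈ -112.08 dB

-112.1 dB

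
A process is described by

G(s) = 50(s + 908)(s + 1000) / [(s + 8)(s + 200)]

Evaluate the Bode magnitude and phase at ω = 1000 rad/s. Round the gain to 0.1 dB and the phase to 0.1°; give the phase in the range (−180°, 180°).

39.4 dB, -75.5°

At s = jω = j1000:
zero (s+908): 908 + j1000 → |·| = √(908²+1000²) = √1824464 ≈ 1350.7, ∠ = arctan(1000/908) ≈ 47.76°
zero (s+1000): 1000 + j1000 → |·| = √(1000²+1000²) = √2000000 ≈ 1414.2, ∠ = arctan(1000/1000) ≈ 45.00°
pole (s+8): 8 + j1000 → |·| = √(8²+1000²) = √1000064 ≈ 1000, ∠ = arctan(1000/8) ≈ 89.54°
pole (s+200): 200 + j1000 → |·| = √(200²+1000²) = √1040000 ≈ 1019.8, ∠ = arctan(1000/200) ≈ 78.69°
|G| = 50 · 1.9102e+06 / 1.0198e+06 ≈ 93.656
Gain = 20 log₁₀(93.656) ≈ 39.43 dB
∠G = 92.76° − 168.23° = -75.47°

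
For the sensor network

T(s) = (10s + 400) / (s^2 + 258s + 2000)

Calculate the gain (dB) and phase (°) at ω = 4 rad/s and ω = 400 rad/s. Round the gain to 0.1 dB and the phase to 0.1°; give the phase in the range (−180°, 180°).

Substitute s = j4:
Numerator: 10(j4) + 400 = 400 + j40
Denominator: (j4)^2 + 258(j4) + 2000 = 1984 + j1032
|N| = √(400² + 40²) ≈ 402, ∠N ≈ 5.71°
|D| = √(1984² + 1032²) ≈ 2236.4, ∠D ≈ 27.48°
|T| = 402 / 2236.4 ≈ 0.17975
Gain = 20 log₁₀(0.17975) ≈ -14.91 dB
∠T = 5.71° − 27.48° = -21.77°

Substitute s = j400:
Numerator: 10(j400) + 400 = 400 + j4000
Denominator: (j400)^2 + 258(j400) + 2000 = -158000 + j103200
|N| = √(400² + 4000²) ≈ 4020, ∠N ≈ 84.29°
|D| = √(158000² + 103200²) ≈ 1.8872e+05, ∠D ≈ 146.85°
|T| = 4020 / 1.8872e+05 ≈ 0.021301
Gain = 20 log₁₀(0.021301) ≈ -33.43 dB
∠T = 84.29° − 146.85° = -62.56°

ω = 4: -14.9 dB, -21.8°; ω = 400: -33.4 dB, -62.6°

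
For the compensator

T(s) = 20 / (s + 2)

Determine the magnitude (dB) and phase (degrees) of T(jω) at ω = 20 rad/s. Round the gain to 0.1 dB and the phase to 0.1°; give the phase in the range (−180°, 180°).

-0.0 dB, -84.3°

Substitute s = j20:
Numerator: 20 = 20 + j0
Denominator: (j20) + 2 = 2 + j20
|N| = √(20² + 0²) ≈ 20, ∠N ≈ 0.00°
|D| = √(2² + 20²) ≈ 20.1, ∠D ≈ 84.29°
|T| = 20 / 20.1 ≈ 0.99502
Gain = 20 log₁₀(0.99502) ≈ -0.04 dB
∠T = 0.00° − 84.29° = -84.29°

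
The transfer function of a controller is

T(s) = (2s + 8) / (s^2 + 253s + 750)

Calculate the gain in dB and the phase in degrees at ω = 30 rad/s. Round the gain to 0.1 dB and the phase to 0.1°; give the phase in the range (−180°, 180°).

-42.0 dB, -8.7°

Substitute s = j30:
Numerator: 2(j30) + 8 = 8 + j60
Denominator: (j30)^2 + 253(j30) + 750 = -150 + j7590
|N| = √(8² + 60²) ≈ 60.531, ∠N ≈ 82.41°
|D| = √(150² + 7590²) ≈ 7591.5, ∠D ≈ 91.13°
|T| = 60.531 / 7591.5 ≈ 0.0079735
Gain = 20 log₁₀(0.0079735) ≈ -41.97 dB
∠T = 82.41° − 91.13° = -8.72°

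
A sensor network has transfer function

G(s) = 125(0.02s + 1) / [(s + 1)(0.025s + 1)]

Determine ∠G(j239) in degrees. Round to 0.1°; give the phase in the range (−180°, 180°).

At ω = 239 rad/s:
zero (1 + j239·0.02) = 1 + j4.78 → |·| ≈ 4.8835, ∠ ≈ 78.18°
pole (1 + j239·1) = 1 + j239 → |·| ≈ 239, ∠ ≈ 89.76°
pole (1 + j239·0.025) = 1 + j5.975 → |·| ≈ 6.0581, ∠ ≈ 80.50°
∠G = (78.18°) − (89.76° + 80.50°) = -92.08°

-92.1°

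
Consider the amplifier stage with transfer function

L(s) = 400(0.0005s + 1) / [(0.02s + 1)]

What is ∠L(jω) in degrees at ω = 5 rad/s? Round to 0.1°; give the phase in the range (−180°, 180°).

At ω = 5 rad/s:
zero (1 + j5·0.0005) = 1 + j0.0025 → |·| ≈ 1, ∠ ≈ 0.14°
pole (1 + j5·0.02) = 1 + j0.1 → |·| ≈ 1.005, ∠ ≈ 5.71°
∠L = (0.14°) − (5.71°) = -5.57°

-5.6°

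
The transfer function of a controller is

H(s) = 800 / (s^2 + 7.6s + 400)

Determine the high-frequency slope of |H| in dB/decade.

Each pole contributes −20 dB/decade at high frequency; each zero contributes +20 dB/decade.
Net: 0 zero(s) − 2 pole(s) → -40 dB/decade.

-40 dB/decade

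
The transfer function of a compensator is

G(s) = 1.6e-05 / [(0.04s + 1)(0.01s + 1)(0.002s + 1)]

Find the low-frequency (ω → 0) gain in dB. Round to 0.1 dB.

-95.9 dB

G(0) = 1.6e-05 · 1 / 1 = 1.6e-05
20 log₁₀(1.6e-05) ≈ -95.92 dB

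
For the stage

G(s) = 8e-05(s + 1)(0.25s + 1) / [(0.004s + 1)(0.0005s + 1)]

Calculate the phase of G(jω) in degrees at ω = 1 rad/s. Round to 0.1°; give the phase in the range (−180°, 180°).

At ω = 1 rad/s:
zero (1 + j1·1) = 1 + j1 → |·| ≈ 1.4142, ∠ ≈ 45.00°
zero (1 + j1·0.25) = 1 + j0.25 → |·| ≈ 1.0308, ∠ ≈ 14.04°
pole (1 + j1·0.004) = 1 + j0.004 → |·| ≈ 1, ∠ ≈ 0.23°
pole (1 + j1·0.0005) = 1 + j0.0005 → |·| ≈ 1, ∠ ≈ 0.03°
∠G = (45.00° + 14.04°) − (0.23° + 0.03°) = 58.78°

58.8°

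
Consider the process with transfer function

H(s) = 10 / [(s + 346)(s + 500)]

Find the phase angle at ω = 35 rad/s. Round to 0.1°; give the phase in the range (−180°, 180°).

-9.8°

At s = jω = j35:
pole (s+346): 346 + j35 → |·| = √(346²+35²) = √120941 ≈ 347.77, ∠ = arctan(35/346) ≈ 5.78°
pole (s+500): 500 + j35 → |·| = √(500²+35²) = √251225 ≈ 501.22, ∠ = arctan(35/500) ≈ 4.00°
∠H = 0.00° − 9.78° = -9.78°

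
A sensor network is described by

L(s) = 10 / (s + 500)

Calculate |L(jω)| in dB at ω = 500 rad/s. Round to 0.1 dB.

At s = jω = j500:
pole (s+500): 500 + j500 → |·| = √(500²+500²) = √500000 ≈ 707.11, ∠ = arctan(500/500) ≈ 45.00°
|L| = 10 / 707.11 ≈ 0.014142
Gain = 20 log₁₀(0.014142) ≈ -36.99 dB

-37.0 dB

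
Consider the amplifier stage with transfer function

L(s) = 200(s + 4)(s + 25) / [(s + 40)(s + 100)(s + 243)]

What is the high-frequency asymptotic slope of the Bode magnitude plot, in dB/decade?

Each pole contributes −20 dB/decade at high frequency; each zero contributes +20 dB/decade.
Net: 2 zero(s) − 3 pole(s) → -20 dB/decade.

-20 dB/decade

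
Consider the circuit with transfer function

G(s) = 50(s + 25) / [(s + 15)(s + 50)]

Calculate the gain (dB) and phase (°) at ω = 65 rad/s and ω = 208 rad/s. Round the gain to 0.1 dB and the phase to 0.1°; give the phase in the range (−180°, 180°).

At s = jω = j65:
zero (s+25): 25 + j65 → |·| = √(25²+65²) = √4850 ≈ 69.642, ∠ = arctan(65/25) ≈ 68.96°
pole (s+15): 15 + j65 → |·| = √(15²+65²) = √4450 ≈ 66.708, ∠ = arctan(65/15) ≈ 77.01°
pole (s+50): 50 + j65 → |·| = √(50²+65²) = √6725 ≈ 82.006, ∠ = arctan(65/50) ≈ 52.43°
|G| = 50 · 69.642 / 5470.5 ≈ 0.63652
Gain = 20 log₁₀(0.63652) ≈ -3.92 dB
∠G = 68.96° − 129.44° = -60.48°

At s = jω = j208:
zero (s+25): 25 + j208 → |·| = √(25²+208²) = √43889 ≈ 209.5, ∠ = arctan(208/25) ≈ 83.15°
pole (s+15): 15 + j208 → |·| = √(15²+208²) = √43489 ≈ 208.54, ∠ = arctan(208/15) ≈ 85.88°
pole (s+50): 50 + j208 → |·| = √(50²+208²) = √45764 ≈ 213.93, ∠ = arctan(208/50) ≈ 76.48°
|G| = 50 · 209.5 / 44613 ≈ 0.2348
Gain = 20 log₁₀(0.2348) ≈ -12.59 dB
∠G = 83.15° − 162.36° = -79.21°

ω = 65: -3.9 dB, -60.5°; ω = 208: -12.6 dB, -79.2°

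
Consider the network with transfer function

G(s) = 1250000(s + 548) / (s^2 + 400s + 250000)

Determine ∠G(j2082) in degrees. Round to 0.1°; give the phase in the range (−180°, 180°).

-93.2°

At s = jω = j2082:
zero (s+548): 548 + j2082 → |·| = √(548²+2082²) = √4635028 ≈ 2152.9, ∠ = arctan(2082/548) ≈ 75.25°
quadratic: (j2082)² + 400·j2082 + 250000 = -4084724 + j832800 → |·| ≈ 4.1688e+06, ∠ ≈ 168.48°
∠G = 75.25° − 168.48° = -93.23°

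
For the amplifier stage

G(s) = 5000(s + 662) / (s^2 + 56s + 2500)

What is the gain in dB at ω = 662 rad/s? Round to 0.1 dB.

20.6 dB

At s = jω = j662:
zero (s+662): 662 + j662 → |·| = √(662²+662²) = √876488 ≈ 936.21, ∠ = arctan(662/662) ≈ 45.00°
quadratic: (j662)² + 56·j662 + 2500 = -435744 + j37072 → |·| ≈ 4.3732e+05, ∠ ≈ 175.14°
|G| = 5000 · 936.21 / 4.3732e+05 ≈ 10.704
Gain = 20 log₁₀(10.704) ≈ 20.59 dB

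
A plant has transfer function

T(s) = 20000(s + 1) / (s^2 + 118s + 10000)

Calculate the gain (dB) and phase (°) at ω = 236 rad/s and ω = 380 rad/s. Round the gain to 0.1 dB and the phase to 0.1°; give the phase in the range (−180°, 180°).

ω = 236: 38.9 dB, -58.9°; ω = 380: 34.6 dB, -71.7°

At s = jω = j236:
zero (s+1): 1 + j236 → |·| = √(1²+236²) = √55697 ≈ 236, ∠ = arctan(236/1) ≈ 89.76°
quadratic: (j236)² + 118·j236 + 10000 = -45696 + j27848 → |·| ≈ 53513, ∠ ≈ 148.64°
|T| = 20000 · 236 / 53513 ≈ 88.203
Gain = 20 log₁₀(88.203) ≈ 38.91 dB
∠T = 89.76° − 148.64° = -58.88°

At s = jω = j380:
zero (s+1): 1 + j380 → |·| = √(1²+380²) = √144401 ≈ 380, ∠ = arctan(380/1) ≈ 89.85°
quadratic: (j380)² + 118·j380 + 10000 = -134400 + j44840 → |·| ≈ 1.4168e+05, ∠ ≈ 161.55°
|T| = 20000 · 380 / 1.4168e+05 ≈ 53.642
Gain = 20 log₁₀(53.642) ≈ 34.59 dB
∠T = 89.85° − 161.55° = -71.70°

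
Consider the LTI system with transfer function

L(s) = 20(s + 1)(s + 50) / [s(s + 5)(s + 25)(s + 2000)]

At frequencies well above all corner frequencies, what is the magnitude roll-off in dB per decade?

Each pole contributes −20 dB/decade at high frequency; each zero contributes +20 dB/decade.
Net: 2 zero(s) − 4 pole(s) → -40 dB/decade.

-40 dB/decade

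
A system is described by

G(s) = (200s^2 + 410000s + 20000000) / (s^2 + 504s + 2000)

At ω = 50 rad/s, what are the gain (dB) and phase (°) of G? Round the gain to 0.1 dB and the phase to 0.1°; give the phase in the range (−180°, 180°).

Substitute s = j50:
Numerator: 200(j50)^2 + 410000(j50) + 20000000 = 19500000 + j20500000
Denominator: (j50)^2 + 504(j50) + 2000 = -500 + j25200
|N| = √(19500000² + 20500000²) ≈ 2.8293e+07, ∠N ≈ 46.43°
|D| = √(500² + 25200²) ≈ 25205, ∠D ≈ 91.14°
|G| = 2.8293e+07 / 25205 ≈ 1122.5
Gain = 20 log₁₀(1122.5) ≈ 61.00 dB
∠G = 46.43° − 91.14° = -44.71°

61.0 dB, -44.7°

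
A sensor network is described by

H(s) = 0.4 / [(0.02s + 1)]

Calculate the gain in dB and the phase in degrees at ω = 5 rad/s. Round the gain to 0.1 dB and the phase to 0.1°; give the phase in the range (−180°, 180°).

-8.0 dB, -5.7°

At ω = 5 rad/s:
pole (1 + j5·0.02) = 1 + j0.1 → |·| ≈ 1.005, ∠ ≈ 5.71°
|H| = 0.4 · 1 / (1.005) ≈ 0.39801
Gain = 20 log₁₀(0.39801) ≈ -8.00 dB
∠H = (0°) − (5.71°) = -5.71°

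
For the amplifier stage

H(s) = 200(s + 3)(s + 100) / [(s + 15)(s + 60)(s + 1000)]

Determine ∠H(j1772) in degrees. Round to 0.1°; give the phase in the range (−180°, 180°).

-61.5°

At s = jω = j1772:
zero (s+3): 3 + j1772 → |·| = √(3²+1772²) = √3139993 ≈ 1772, ∠ = arctan(1772/3) ≈ 89.90°
zero (s+100): 100 + j1772 → |·| = √(100²+1772²) = √3149984 ≈ 1774.8, ∠ = arctan(1772/100) ≈ 86.77°
pole (s+15): 15 + j1772 → |·| = √(15²+1772²) = √3140209 ≈ 1772.1, ∠ = arctan(1772/15) ≈ 89.52°
pole (s+60): 60 + j1772 → |·| = √(60²+1772²) = √3143584 ≈ 1773, ∠ = arctan(1772/60) ≈ 88.06°
pole (s+1000): 1000 + j1772 → |·| = √(1000²+1772²) = √4139984 ≈ 2034.7, ∠ = arctan(1772/1000) ≈ 60.56°
∠H = 176.67° − 238.14° = -61.47°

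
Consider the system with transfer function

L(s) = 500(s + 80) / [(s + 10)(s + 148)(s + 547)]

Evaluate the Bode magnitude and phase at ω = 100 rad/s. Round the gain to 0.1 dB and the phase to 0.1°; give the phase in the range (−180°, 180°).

-43.9 dB, -77.4°

At s = jω = j100:
zero (s+80): 80 + j100 → |·| = √(80²+100²) = √16400 ≈ 128.06, ∠ = arctan(100/80) ≈ 51.34°
pole (s+10): 10 + j100 → |·| = √(10²+100²) = √10100 ≈ 100.5, ∠ = arctan(100/10) ≈ 84.29°
pole (s+148): 148 + j100 → |·| = √(148²+100²) = √31904 ≈ 178.62, ∠ = arctan(100/148) ≈ 34.05°
pole (s+547): 547 + j100 → |·| = √(547²+100²) = √309209 ≈ 556.07, ∠ = arctan(100/547) ≈ 10.36°
|L| = 500 · 128.06 / 9.9822e+06 ≈ 0.0064144
Gain = 20 log₁₀(0.0064144) ≈ -43.86 dB
∠L = 51.34° − 128.70° = -77.36°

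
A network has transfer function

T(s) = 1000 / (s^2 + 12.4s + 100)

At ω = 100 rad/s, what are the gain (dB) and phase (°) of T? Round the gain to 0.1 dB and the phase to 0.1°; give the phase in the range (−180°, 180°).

At s = jω = j100:
quadratic: (j100)² + 12.4·j100 + 100 = -9900 + j1240 → |·| ≈ 9977.4, ∠ ≈ 172.86°
|T| = 1000 / 9977.4 ≈ 0.10023
Gain = 20 log₁₀(0.10023) ≈ -19.98 dB
∠T = 0.00° − 172.86° = -172.86°

-20.0 dB, -172.9°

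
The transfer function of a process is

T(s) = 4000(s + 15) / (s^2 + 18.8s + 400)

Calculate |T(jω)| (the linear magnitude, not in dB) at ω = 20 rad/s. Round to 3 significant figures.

266

At s = jω = j20:
zero (s+15): 15 + j20 → |·| = √(15²+20²) = √625 ≈ 25, ∠ = arctan(20/15) ≈ 53.13°
quadratic: (j20)² + 18.8·j20 + 400 = 0 + j376 → |·| ≈ 376, ∠ ≈ 90.00°
|T| = 4000 · 25 / 376 ≈ 265.96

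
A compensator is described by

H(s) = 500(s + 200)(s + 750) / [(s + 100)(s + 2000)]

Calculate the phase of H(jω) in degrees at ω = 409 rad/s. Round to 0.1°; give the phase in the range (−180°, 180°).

4.7°

At s = jω = j409:
zero (s+200): 200 + j409 → |·| = √(200²+409²) = √207281 ≈ 455.28, ∠ = arctan(409/200) ≈ 63.94°
zero (s+750): 750 + j409 → |·| = √(750²+409²) = √729781 ≈ 854.27, ∠ = arctan(409/750) ≈ 28.61°
pole (s+100): 100 + j409 → |·| = √(100²+409²) = √177281 ≈ 421.05, ∠ = arctan(409/100) ≈ 76.26°
pole (s+2000): 2000 + j409 → |·| = √(2000²+409²) = √4167281 ≈ 2041.4, ∠ = arctan(409/2000) ≈ 11.56°
∠H = 92.55° − 87.82° = 4.73°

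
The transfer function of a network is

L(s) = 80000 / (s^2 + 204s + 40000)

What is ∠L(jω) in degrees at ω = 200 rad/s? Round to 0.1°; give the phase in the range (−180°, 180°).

At s = jω = j200:
quadratic: (j200)² + 204·j200 + 40000 = 0 + j40800 → |·| ≈ 40800, ∠ ≈ 90.00°
∠L = 0.00° − 90.00° = -90.00°

-90.0°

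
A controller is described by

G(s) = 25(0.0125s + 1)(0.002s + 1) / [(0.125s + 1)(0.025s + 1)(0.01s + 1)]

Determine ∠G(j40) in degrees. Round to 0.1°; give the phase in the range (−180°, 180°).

-114.4°

At ω = 40 rad/s:
zero (1 + j40·0.0125) = 1 + j0.5 → |·| ≈ 1.118, ∠ ≈ 26.57°
zero (1 + j40·0.002) = 1 + j0.08 → |·| ≈ 1.0032, ∠ ≈ 4.57°
pole (1 + j40·0.125) = 1 + j5 → |·| ≈ 5.099, ∠ ≈ 78.69°
pole (1 + j40·0.025) = 1 + j1 → |·| ≈ 1.4142, ∠ ≈ 45.00°
pole (1 + j40·0.01) = 1 + j0.4 → |·| ≈ 1.077, ∠ ≈ 21.80°
∠G = (26.57° + 4.57°) − (78.69° + 45.00° + 21.80°) = -114.35°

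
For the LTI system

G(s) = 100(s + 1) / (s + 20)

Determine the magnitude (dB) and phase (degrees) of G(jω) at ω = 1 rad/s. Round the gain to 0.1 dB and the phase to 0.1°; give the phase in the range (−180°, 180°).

17.0 dB, 42.1°

At s = jω = j1:
zero (s+1): 1 + j1 → |·| = √(1²+1²) = √2 ≈ 1.4142, ∠ = arctan(1/1) ≈ 45.00°
pole (s+20): 20 + j1 → |·| = √(20²+1²) = √401 ≈ 20.025, ∠ = arctan(1/20) ≈ 2.86°
|G| = 100 · 1.4142 / 20.025 ≈ 7.0622
Gain = 20 log₁₀(7.0622) ≈ 16.98 dB
∠G = 45.00° − 2.86° = 42.14°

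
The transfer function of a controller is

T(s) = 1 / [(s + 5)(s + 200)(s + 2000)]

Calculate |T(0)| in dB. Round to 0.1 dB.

T(0) = 1 / (5·200·2000) = 5e-07
20 log₁₀(5e-07) ≈ -126.02 dB

-126.0 dB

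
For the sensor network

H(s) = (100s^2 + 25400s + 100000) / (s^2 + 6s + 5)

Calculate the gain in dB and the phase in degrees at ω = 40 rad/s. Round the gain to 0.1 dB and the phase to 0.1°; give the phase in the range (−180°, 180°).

56.0 dB, -78.1°

Substitute s = j40:
Numerator: 100(j40)^2 + 25400(j40) + 100000 = -60000 + j1016000
Denominator: (j40)^2 + 6(j40) + 5 = -1595 + j240
|N| = √(60000² + 1016000²) ≈ 1.0178e+06, ∠N ≈ 93.38°
|D| = √(1595² + 240²) ≈ 1613, ∠D ≈ 171.44°
|H| = 1.0178e+06 / 1613 ≈ 631
Gain = 20 log₁₀(631) ≈ 56.00 dB
∠H = 93.38° − 171.44° = -78.06°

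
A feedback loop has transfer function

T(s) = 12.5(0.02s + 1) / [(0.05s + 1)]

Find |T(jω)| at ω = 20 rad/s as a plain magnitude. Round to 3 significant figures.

At ω = 20 rad/s:
zero (1 + j20·0.02) = 1 + j0.4 → |·| ≈ 1.077, ∠ ≈ 21.80°
pole (1 + j20·0.05) = 1 + j1 → |·| ≈ 1.4142, ∠ ≈ 45.00°
|T| = 12.5 · 1.077 / (1.4142) ≈ 9.5195

9.52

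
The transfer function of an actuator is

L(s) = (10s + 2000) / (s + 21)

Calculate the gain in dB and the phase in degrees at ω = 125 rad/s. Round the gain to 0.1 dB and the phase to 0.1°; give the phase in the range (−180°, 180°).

25.4 dB, -48.5°

Substitute s = j125:
Numerator: 10(j125) + 2000 = 2000 + j1250
Denominator: (j125) + 21 = 21 + j125
|N| = √(2000² + 1250²) ≈ 2358.5, ∠N ≈ 32.01°
|D| = √(21² + 125²) ≈ 126.75, ∠D ≈ 80.46°
|L| = 2358.5 / 126.75 ≈ 18.607
Gain = 20 log₁₀(18.607) ≈ 25.39 dB
∠L = 32.01° − 80.46° = -48.45°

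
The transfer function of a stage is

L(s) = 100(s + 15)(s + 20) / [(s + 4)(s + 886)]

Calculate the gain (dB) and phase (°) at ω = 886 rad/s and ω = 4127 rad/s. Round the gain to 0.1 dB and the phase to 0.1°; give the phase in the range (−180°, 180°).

ω = 886: 37.0 dB, 43.0°; ω = 4127: 39.8 dB, 11.7°

At s = jω = j886:
zero (s+15): 15 + j886 → |·| = √(15²+886²) = √785221 ≈ 886.13, ∠ = arctan(886/15) ≈ 89.03°
zero (s+20): 20 + j886 → |·| = √(20²+886²) = √785396 ≈ 886.23, ∠ = arctan(886/20) ≈ 88.71°
pole (s+4): 4 + j886 → |·| = √(4²+886²) = √785012 ≈ 886.01, ∠ = arctan(886/4) ≈ 89.74°
pole (s+886): 886 + j886 → |·| = √(886²+886²) = √1569992 ≈ 1253, ∠ = arctan(886/886) ≈ 45.00°
|L| = 100 · 7.8531e+05 / 1.1102e+06 ≈ 70.736
Gain = 20 log₁₀(70.736) ≈ 36.99 dB
∠L = 177.74° − 134.74° = 43.00°

At s = jω = j4127:
zero (s+15): 15 + j4127 → |·| = √(15²+4127²) = √17032354 ≈ 4127, ∠ = arctan(4127/15) ≈ 89.79°
zero (s+20): 20 + j4127 → |·| = √(20²+4127²) = √17032529 ≈ 4127, ∠ = arctan(4127/20) ≈ 89.72°
pole (s+4): 4 + j4127 → |·| = √(4²+4127²) = √17032145 ≈ 4127, ∠ = arctan(4127/4) ≈ 89.94°
pole (s+886): 886 + j4127 → |·| = √(886²+4127²) = √17817125 ≈ 4221, ∠ = arctan(4127/886) ≈ 77.88°
|L| = 100 · 1.7032e+07 / 1.742e+07 ≈ 97.773
Gain = 20 log₁₀(97.773) ≈ 39.80 dB
∠L = 179.51° − 167.82° = 11.69°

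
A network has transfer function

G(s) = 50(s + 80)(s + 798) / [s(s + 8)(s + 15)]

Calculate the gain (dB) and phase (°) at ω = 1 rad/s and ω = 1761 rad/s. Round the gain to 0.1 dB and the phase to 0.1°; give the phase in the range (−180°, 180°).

At s = jω = j1:
zero (s+80): 80 + j1 → |·| = √(80²+1²) = √6401 ≈ 80.006, ∠ = arctan(1/80) ≈ 0.72°
zero (s+798): 798 + j1 → |·| = √(798²+1²) = √636805 ≈ 798, ∠ = arctan(1/798) ≈ 0.07°
pole (s+8): 8 + j1 → |·| = √(8²+1²) = √65 ≈ 8.0623, ∠ = arctan(1/8) ≈ 7.13°
pole (s+15): 15 + j1 → |·| = √(15²+1²) = √226 ≈ 15.033, ∠ = arctan(1/15) ≈ 3.81°
pole at origin: |s| = 1, ∠ = 90.00° (in denominator)
|G| = 50 · 63845 / 121.2 ≈ 26339
Gain = 20 log₁₀(26339) ≈ 88.41 dB
∠G = 0.79° − 100.94° = -100.15°

At s = jω = j1761:
zero (s+80): 80 + j1761 → |·| = √(80²+1761²) = √3107521 ≈ 1762.8, ∠ = arctan(1761/80) ≈ 87.40°
zero (s+798): 798 + j1761 → |·| = √(798²+1761²) = √3737925 ≈ 1933.4, ∠ = arctan(1761/798) ≈ 65.62°
pole (s+8): 8 + j1761 → |·| = √(8²+1761²) = √3101185 ≈ 1761, ∠ = arctan(1761/8) ≈ 89.74°
pole (s+15): 15 + j1761 → |·| = √(15²+1761²) = √3101346 ≈ 1761.1, ∠ = arctan(1761/15) ≈ 89.51°
pole at origin: |s| = 1761, ∠ = 90.00° (in denominator)
|G| = 50 · 3.4082e+06 / 5.4614e+09 ≈ 0.031203
Gain = 20 log₁₀(0.031203) ≈ -30.12 dB
∠G = 153.02° − 269.25° = -116.23°

ω = 1: 88.4 dB, -100.2°; ω = 1761: -30.1 dB, -116.2°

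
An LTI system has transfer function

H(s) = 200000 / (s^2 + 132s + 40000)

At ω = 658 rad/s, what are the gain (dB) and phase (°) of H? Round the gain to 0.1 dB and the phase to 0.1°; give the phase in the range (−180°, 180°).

At s = jω = j658:
quadratic: (j658)² + 132·j658 + 40000 = -392964 + j86856 → |·| ≈ 4.0245e+05, ∠ ≈ 167.54°
|H| = 200000 / 4.0245e+05 ≈ 0.49696
Gain = 20 log₁₀(0.49696) ≈ -6.07 dB
∠H = 0.00° − 167.54° = -167.54°

-6.1 dB, -167.5°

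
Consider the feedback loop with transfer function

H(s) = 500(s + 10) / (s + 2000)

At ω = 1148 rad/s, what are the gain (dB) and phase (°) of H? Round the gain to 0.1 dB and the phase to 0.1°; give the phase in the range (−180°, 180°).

47.9 dB, 59.6°

At s = jω = j1148:
zero (s+10): 10 + j1148 → |·| = √(10²+1148²) = √1318004 ≈ 1148, ∠ = arctan(1148/10) ≈ 89.50°
pole (s+2000): 2000 + j1148 → |·| = √(2000²+1148²) = √5317904 ≈ 2306.1, ∠ = arctan(1148/2000) ≈ 29.86°
|H| = 500 · 1148 / 2306.1 ≈ 248.91
Gain = 20 log₁₀(248.91) ≈ 47.92 dB
∠H = 89.50° − 29.86° = 59.64°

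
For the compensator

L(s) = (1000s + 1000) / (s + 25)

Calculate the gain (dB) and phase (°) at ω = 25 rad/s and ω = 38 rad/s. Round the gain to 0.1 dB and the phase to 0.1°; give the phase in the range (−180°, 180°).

ω = 25: 57.0 dB, 42.7°; ω = 38: 58.4 dB, 31.8°

Substitute s = j25:
Numerator: 1000(j25) + 1000 = 1000 + j25000
Denominator: (j25) + 25 = 25 + j25
|N| = √(1000² + 25000²) ≈ 25020, ∠N ≈ 87.71°
|D| = √(25² + 25²) ≈ 35.355, ∠D ≈ 45.00°
|L| = 25020 / 35.355 ≈ 707.68
Gain = 20 log₁₀(707.68) ≈ 57.00 dB
∠L = 87.71° − 45.00° = 42.71°

Substitute s = j38:
Numerator: 1000(j38) + 1000 = 1000 + j38000
Denominator: (j38) + 25 = 25 + j38
|N| = √(1000² + 38000²) ≈ 38013, ∠N ≈ 88.49°
|D| = √(25² + 38²) ≈ 45.486, ∠D ≈ 56.66°
|L| = 38013 / 45.486 ≈ 835.71
Gain = 20 log₁₀(835.71) ≈ 58.44 dB
∠L = 88.49° − 56.66° = 31.83°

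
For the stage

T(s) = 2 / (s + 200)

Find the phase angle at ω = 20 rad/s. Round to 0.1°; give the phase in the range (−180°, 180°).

-5.7°

Substitute s = j20:
Numerator: 2 = 2 + j0
Denominator: (j20) + 200 = 200 + j20
|N| = √(2² + 0²) ≈ 2, ∠N ≈ 0.00°
|D| = √(200² + 20²) ≈ 201, ∠D ≈ 5.71°
∠T = 0.00° − 5.71° = -5.71°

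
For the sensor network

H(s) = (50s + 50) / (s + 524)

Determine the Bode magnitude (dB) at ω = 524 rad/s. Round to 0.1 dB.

31.0 dB

Substitute s = j524:
Numerator: 50(j524) + 50 = 50 + j26200
Denominator: (j524) + 524 = 524 + j524
|N| = √(50² + 26200²) ≈ 26200, ∠N ≈ 89.89°
|D| = √(524² + 524²) ≈ 741.05, ∠D ≈ 45.00°
|H| = 26200 / 741.05 ≈ 35.355
Gain = 20 log₁₀(35.355) ≈ 30.97 dB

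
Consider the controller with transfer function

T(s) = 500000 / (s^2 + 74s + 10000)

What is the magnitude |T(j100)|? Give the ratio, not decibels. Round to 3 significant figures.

67.6

At s = jω = j100:
quadratic: (j100)² + 74·j100 + 10000 = 0 + j7400 → |·| ≈ 7400, ∠ ≈ 90.00°
|T| = 500000 / 7400 ≈ 67.568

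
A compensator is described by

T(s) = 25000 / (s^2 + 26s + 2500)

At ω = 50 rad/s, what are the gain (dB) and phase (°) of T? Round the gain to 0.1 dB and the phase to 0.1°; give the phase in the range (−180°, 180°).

At s = jω = j50:
quadratic: (j50)² + 26·j50 + 2500 = 0 + j1300 → |·| ≈ 1300, ∠ ≈ 90.00°
|T| = 25000 / 1300 ≈ 19.231
Gain = 20 log₁₀(19.231) ≈ 25.68 dB
∠T = 0.00° − 90.00° = -90.00°

25.7 dB, -90.0°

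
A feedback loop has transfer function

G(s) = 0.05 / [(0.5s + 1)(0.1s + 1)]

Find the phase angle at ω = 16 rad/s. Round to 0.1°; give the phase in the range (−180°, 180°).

At ω = 16 rad/s:
pole (1 + j16·0.5) = 1 + j8 → |·| ≈ 8.0623, ∠ ≈ 82.87°
pole (1 + j16·0.1) = 1 + j1.6 → |·| ≈ 1.8868, ∠ ≈ 57.99°
∠G = (0°) − (82.87° + 57.99°) = -140.86°

-140.9°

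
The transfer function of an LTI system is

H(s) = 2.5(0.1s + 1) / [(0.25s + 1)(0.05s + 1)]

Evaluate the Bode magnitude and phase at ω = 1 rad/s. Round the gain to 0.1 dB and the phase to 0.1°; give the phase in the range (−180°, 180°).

7.7 dB, -11.2°

At ω = 1 rad/s:
zero (1 + j1·0.1) = 1 + j0.1 → |·| ≈ 1.005, ∠ ≈ 5.71°
pole (1 + j1·0.25) = 1 + j0.25 → |·| ≈ 1.0308, ∠ ≈ 14.04°
pole (1 + j1·0.05) = 1 + j0.05 → |·| ≈ 1.0012, ∠ ≈ 2.86°
|H| = 2.5 · 1.005 / (1.0308 · 1.0012) ≈ 2.4345
Gain = 20 log₁₀(2.4345) ≈ 7.73 dB
∠H = (5.71°) − (14.04° + 2.86°) = -11.19°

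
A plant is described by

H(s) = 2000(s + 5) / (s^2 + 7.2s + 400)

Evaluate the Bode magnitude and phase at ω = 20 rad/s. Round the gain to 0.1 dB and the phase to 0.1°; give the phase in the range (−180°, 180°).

49.1 dB, -14.0°

At s = jω = j20:
zero (s+5): 5 + j20 → |·| = √(5²+20²) = √425 ≈ 20.616, ∠ = arctan(20/5) ≈ 75.96°
quadratic: (j20)² + 7.2·j20 + 400 = 0 + j144 → |·| ≈ 144, ∠ ≈ 90.00°
|H| = 2000 · 20.616 / 144 ≈ 286.33
Gain = 20 log₁₀(286.33) ≈ 49.14 dB
∠H = 75.96° − 90.00° = -14.04°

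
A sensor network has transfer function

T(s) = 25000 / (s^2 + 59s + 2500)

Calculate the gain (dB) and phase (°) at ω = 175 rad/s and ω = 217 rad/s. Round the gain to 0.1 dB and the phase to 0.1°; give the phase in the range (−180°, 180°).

ω = 175: -1.6 dB, -159.8°; ω = 217: -5.4 dB, -164.0°

At s = jω = j175:
quadratic: (j175)² + 59·j175 + 2500 = -28125 + j10325 → |·| ≈ 29960, ∠ ≈ 159.84°
|T| = 25000 / 29960 ≈ 0.83445
Gain = 20 log₁₀(0.83445) ≈ -1.57 dB
∠T = 0.00° − 159.84° = -159.84°

At s = jω = j217:
quadratic: (j217)² + 59·j217 + 2500 = -44589 + j12803 → |·| ≈ 46391, ∠ ≈ 163.98°
|T| = 25000 / 46391 ≈ 0.5389
Gain = 20 log₁₀(0.5389) ≈ -5.37 dB
∠T = 0.00° − 163.98° = -163.98°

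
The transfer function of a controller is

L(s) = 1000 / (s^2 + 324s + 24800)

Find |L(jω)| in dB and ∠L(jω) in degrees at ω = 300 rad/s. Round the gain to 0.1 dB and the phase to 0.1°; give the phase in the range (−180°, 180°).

-41.4 dB, -123.9°

Substitute s = j300:
Numerator: 1000 = 1000 + j0
Denominator: (j300)^2 + 324(j300) + 24800 = -65200 + j97200
|N| = √(1000² + 0²) ≈ 1000, ∠N ≈ 0.00°
|D| = √(65200² + 97200²) ≈ 1.1704e+05, ∠D ≈ 123.85°
|L| = 1000 / 1.1704e+05 ≈ 0.0085441
Gain = 20 log₁₀(0.0085441) ≈ -41.37 dB
∠L = 0.00° − 123.85° = -123.85°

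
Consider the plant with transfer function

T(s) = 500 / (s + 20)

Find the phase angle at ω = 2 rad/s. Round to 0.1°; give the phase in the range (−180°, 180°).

At s = jω = j2:
pole (s+20): 20 + j2 → |·| = √(20²+2²) = √404 ≈ 20.1, ∠ = arctan(2/20) ≈ 5.71°
∠T = 0.00° − 5.71° = -5.71°

-5.7°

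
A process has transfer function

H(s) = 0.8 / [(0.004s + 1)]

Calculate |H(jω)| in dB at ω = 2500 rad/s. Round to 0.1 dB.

At ω = 2500 rad/s:
pole (1 + j2500·0.004) = 1 + j10 → |·| ≈ 10.05, ∠ ≈ 84.29°
|H| = 0.8 · 1 / (10.05) ≈ 0.079602
Gain = 20 log₁₀(0.079602) ≈ -21.98 dB

-22.0 dB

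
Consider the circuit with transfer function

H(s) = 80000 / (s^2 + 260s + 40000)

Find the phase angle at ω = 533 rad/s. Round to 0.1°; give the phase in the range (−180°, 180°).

-150.4°

At s = jω = j533:
quadratic: (j533)² + 260·j533 + 40000 = -244089 + j138580 → |·| ≈ 2.8068e+05, ∠ ≈ 150.41°
∠H = 0.00° − 150.41° = -150.41°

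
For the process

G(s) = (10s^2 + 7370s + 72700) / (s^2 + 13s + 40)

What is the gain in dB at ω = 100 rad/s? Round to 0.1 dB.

37.3 dB

Substitute s = j100:
Numerator: 10(j100)^2 + 7370(j100) + 72700 = -27300 + j737000
Denominator: (j100)^2 + 13(j100) + 40 = -9960 + j1300
|N| = √(27300² + 737000²) ≈ 7.3751e+05, ∠N ≈ 92.12°
|D| = √(9960² + 1300²) ≈ 10044, ∠D ≈ 172.56°
|G| = 7.3751e+05 / 10044 ≈ 73.428
Gain = 20 log₁₀(73.428) ≈ 37.32 dB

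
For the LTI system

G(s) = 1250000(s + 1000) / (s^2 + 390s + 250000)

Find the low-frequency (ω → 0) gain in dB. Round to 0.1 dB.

74.0 dB

G(0) = 1250000·1000 / 250000 = 5000
20 log₁₀(5000) ≈ 73.98 dB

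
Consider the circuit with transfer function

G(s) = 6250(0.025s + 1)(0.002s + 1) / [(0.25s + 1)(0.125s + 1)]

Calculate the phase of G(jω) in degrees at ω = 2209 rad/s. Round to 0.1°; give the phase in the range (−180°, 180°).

-13.5°

At ω = 2209 rad/s:
zero (1 + j2209·0.025) = 1 + j55.225 → |·| ≈ 55.234, ∠ ≈ 88.96°
zero (1 + j2209·0.002) = 1 + j4.418 → |·| ≈ 4.5298, ∠ ≈ 77.25°
pole (1 + j2209·0.25) = 1 + j552.25 → |·| ≈ 552.25, ∠ ≈ 89.90°
pole (1 + j2209·0.125) = 1 + j276.125 → |·| ≈ 276.13, ∠ ≈ 89.79°
∠G = (88.96° + 77.25°) − (89.90° + 89.79°) = -13.48°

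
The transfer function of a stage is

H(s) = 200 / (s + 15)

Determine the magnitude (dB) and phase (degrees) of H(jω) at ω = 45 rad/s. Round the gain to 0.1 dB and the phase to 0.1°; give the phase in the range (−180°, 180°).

12.5 dB, -71.6°

Substitute s = j45:
Numerator: 200 = 200 + j0
Denominator: (j45) + 15 = 15 + j45
|N| = √(200² + 0²) ≈ 200, ∠N ≈ 0.00°
|D| = √(15² + 45²) ≈ 47.434, ∠D ≈ 71.57°
|H| = 200 / 47.434 ≈ 4.2164
Gain = 20 log₁₀(4.2164) ≈ 12.50 dB
∠H = 0.00° − 71.57° = -71.57°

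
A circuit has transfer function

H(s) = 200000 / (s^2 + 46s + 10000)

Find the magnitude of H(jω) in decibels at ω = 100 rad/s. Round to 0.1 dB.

32.8 dB

At s = jω = j100:
quadratic: (j100)² + 46·j100 + 10000 = 0 + j4600 → |·| ≈ 4600, ∠ ≈ 90.00°
|H| = 200000 / 4600 ≈ 43.478
Gain = 20 log₁₀(43.478) ≈ 32.77 dB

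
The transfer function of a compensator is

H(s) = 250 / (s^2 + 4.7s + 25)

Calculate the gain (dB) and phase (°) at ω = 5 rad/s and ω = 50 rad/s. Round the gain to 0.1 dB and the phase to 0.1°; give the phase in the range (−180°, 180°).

ω = 5: 20.5 dB, -90.0°; ω = 50: -20.0 dB, -174.6°

At s = jω = j5:
quadratic: (j5)² + 4.7·j5 + 25 = 0 + j23.5 → |·| ≈ 23.5, ∠ ≈ 90.00°
|H| = 250 / 23.5 ≈ 10.638
Gain = 20 log₁₀(10.638) ≈ 20.54 dB
∠H = 0.00° − 90.00° = -90.00°

At s = jω = j50:
quadratic: (j50)² + 4.7·j50 + 25 = -2475 + j235 → |·| ≈ 2486.1, ∠ ≈ 174.58°
|H| = 250 / 2486.1 ≈ 0.10056
Gain = 20 log₁₀(0.10056) ≈ -19.95 dB
∠H = 0.00° − 174.58° = -174.58°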